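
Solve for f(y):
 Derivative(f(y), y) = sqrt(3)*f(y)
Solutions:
 f(y) = C1*exp(sqrt(3)*y)


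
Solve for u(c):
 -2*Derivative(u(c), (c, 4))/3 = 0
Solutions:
 u(c) = C1 + C2*c + C3*c^2 + C4*c^3


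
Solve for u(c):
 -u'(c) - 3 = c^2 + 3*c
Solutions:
 u(c) = C1 - c^3/3 - 3*c^2/2 - 3*c


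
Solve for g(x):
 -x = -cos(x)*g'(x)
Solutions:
 g(x) = C1 + Integral(x/cos(x), x)


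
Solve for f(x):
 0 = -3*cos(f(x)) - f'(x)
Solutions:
 f(x) = pi - asin((C1 + exp(6*x))/(C1 - exp(6*x)))
 f(x) = asin((C1 + exp(6*x))/(C1 - exp(6*x)))


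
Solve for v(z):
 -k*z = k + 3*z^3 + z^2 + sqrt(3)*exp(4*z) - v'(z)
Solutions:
 v(z) = C1 + k*z^2/2 + k*z + 3*z^4/4 + z^3/3 + sqrt(3)*exp(4*z)/4


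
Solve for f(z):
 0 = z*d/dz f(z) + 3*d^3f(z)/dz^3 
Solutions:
 f(z) = C1 + Integral(C2*airyai(-3^(2/3)*z/3) + C3*airybi(-3^(2/3)*z/3), z)


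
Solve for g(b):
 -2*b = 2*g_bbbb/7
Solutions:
 g(b) = C1 + C2*b + C3*b^2 + C4*b^3 - 7*b^5/120


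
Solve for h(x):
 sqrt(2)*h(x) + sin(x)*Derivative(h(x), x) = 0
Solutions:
 h(x) = C1*(cos(x) + 1)^(sqrt(2)/2)/(cos(x) - 1)^(sqrt(2)/2)


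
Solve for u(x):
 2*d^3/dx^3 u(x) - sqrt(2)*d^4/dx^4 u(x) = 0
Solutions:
 u(x) = C1 + C2*x + C3*x^2 + C4*exp(sqrt(2)*x)


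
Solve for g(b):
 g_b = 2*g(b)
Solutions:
 g(b) = C1*exp(2*b)


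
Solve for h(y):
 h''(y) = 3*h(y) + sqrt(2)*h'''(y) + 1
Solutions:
 h(y) = C1*exp(y*((9*sqrt(158)/4 + 20*sqrt(2))^(-1/3) + 2*sqrt(2) + 2*(9*sqrt(158)/4 + 20*sqrt(2))^(1/3))/12)*sin(sqrt(3)*y*(-2*(9*sqrt(158)/4 + 20*sqrt(2))^(1/3) + (9*sqrt(158)/4 + 20*sqrt(2))^(-1/3))/12) + C2*exp(y*((9*sqrt(158)/4 + 20*sqrt(2))^(-1/3) + 2*sqrt(2) + 2*(9*sqrt(158)/4 + 20*sqrt(2))^(1/3))/12)*cos(sqrt(3)*y*(-2*(9*sqrt(158)/4 + 20*sqrt(2))^(1/3) + (9*sqrt(158)/4 + 20*sqrt(2))^(-1/3))/12) + C3*exp(y*(-2*(9*sqrt(158)/4 + 20*sqrt(2))^(1/3) - 1/(9*sqrt(158)/4 + 20*sqrt(2))^(1/3) + sqrt(2))/6) - 1/3


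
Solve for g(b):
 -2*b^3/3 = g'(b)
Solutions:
 g(b) = C1 - b^4/6


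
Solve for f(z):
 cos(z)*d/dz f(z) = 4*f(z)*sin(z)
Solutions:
 f(z) = C1/cos(z)^4


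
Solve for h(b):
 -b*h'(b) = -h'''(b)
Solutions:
 h(b) = C1 + Integral(C2*airyai(b) + C3*airybi(b), b)


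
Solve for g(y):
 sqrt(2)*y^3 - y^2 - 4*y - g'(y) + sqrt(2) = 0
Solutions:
 g(y) = C1 + sqrt(2)*y^4/4 - y^3/3 - 2*y^2 + sqrt(2)*y


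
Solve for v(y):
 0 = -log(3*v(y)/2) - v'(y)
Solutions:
 -Integral(1/(-log(_y) - log(3) + log(2)), (_y, v(y))) = C1 - y


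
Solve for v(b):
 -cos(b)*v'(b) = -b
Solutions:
 v(b) = C1 + Integral(b/cos(b), b)


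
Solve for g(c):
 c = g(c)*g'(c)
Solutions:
 g(c) = -sqrt(C1 + c^2)
 g(c) = sqrt(C1 + c^2)


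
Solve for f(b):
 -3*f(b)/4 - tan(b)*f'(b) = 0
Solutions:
 f(b) = C1/sin(b)^(3/4)


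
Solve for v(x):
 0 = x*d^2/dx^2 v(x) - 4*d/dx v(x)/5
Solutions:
 v(x) = C1 + C2*x^(9/5)


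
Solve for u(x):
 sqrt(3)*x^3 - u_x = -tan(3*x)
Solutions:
 u(x) = C1 + sqrt(3)*x^4/4 - log(cos(3*x))/3


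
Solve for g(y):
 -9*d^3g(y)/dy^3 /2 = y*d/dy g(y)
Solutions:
 g(y) = C1 + Integral(C2*airyai(-6^(1/3)*y/3) + C3*airybi(-6^(1/3)*y/3), y)


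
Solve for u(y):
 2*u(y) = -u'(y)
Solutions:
 u(y) = C1*exp(-2*y)


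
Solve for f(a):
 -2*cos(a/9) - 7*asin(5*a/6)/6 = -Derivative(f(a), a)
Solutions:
 f(a) = C1 + 7*a*asin(5*a/6)/6 + 7*sqrt(36 - 25*a^2)/30 + 18*sin(a/9)


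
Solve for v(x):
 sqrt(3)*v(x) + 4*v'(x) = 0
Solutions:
 v(x) = C1*exp(-sqrt(3)*x/4)


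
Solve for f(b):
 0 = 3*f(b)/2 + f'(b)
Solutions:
 f(b) = C1*exp(-3*b/2)


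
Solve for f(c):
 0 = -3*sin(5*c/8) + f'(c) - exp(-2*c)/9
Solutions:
 f(c) = C1 - 24*cos(5*c/8)/5 - exp(-2*c)/18


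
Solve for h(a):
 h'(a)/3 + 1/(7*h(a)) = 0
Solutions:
 h(a) = -sqrt(C1 - 42*a)/7
 h(a) = sqrt(C1 - 42*a)/7


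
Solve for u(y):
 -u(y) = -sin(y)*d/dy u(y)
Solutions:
 u(y) = C1*sqrt(cos(y) - 1)/sqrt(cos(y) + 1)


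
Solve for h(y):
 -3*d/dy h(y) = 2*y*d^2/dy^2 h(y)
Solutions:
 h(y) = C1 + C2/sqrt(y)


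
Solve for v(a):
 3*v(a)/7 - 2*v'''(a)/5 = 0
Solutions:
 v(a) = C3*exp(14^(2/3)*15^(1/3)*a/14) + (C1*sin(14^(2/3)*3^(5/6)*5^(1/3)*a/28) + C2*cos(14^(2/3)*3^(5/6)*5^(1/3)*a/28))*exp(-14^(2/3)*15^(1/3)*a/28)


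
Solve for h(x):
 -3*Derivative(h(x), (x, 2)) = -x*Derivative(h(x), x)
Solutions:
 h(x) = C1 + C2*erfi(sqrt(6)*x/6)


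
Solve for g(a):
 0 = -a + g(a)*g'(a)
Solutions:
 g(a) = -sqrt(C1 + a^2)
 g(a) = sqrt(C1 + a^2)


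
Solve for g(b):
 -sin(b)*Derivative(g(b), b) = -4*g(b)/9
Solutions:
 g(b) = C1*(cos(b) - 1)^(2/9)/(cos(b) + 1)^(2/9)


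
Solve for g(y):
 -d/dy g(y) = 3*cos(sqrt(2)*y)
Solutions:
 g(y) = C1 - 3*sqrt(2)*sin(sqrt(2)*y)/2


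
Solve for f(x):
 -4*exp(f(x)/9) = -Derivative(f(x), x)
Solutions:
 f(x) = 9*log(-1/(C1 + 4*x)) + 18*log(3)


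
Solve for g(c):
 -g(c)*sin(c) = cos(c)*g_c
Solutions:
 g(c) = C1*cos(c)


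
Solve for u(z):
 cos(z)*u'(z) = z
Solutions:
 u(z) = C1 + Integral(z/cos(z), z)


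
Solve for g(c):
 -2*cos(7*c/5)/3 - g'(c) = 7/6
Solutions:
 g(c) = C1 - 7*c/6 - 10*sin(7*c/5)/21


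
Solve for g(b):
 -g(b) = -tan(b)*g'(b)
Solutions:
 g(b) = C1*sin(b)


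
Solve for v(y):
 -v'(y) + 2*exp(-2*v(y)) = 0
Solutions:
 v(y) = log(-sqrt(C1 + 4*y))
 v(y) = log(C1 + 4*y)/2


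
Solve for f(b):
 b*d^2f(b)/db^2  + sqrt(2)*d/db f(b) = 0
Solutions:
 f(b) = C1 + C2*b^(1 - sqrt(2))


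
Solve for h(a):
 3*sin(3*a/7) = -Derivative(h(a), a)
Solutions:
 h(a) = C1 + 7*cos(3*a/7)


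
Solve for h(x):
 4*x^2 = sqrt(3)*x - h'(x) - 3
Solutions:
 h(x) = C1 - 4*x^3/3 + sqrt(3)*x^2/2 - 3*x


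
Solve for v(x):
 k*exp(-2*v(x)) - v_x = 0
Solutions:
 v(x) = log(-sqrt(C1 + 2*k*x))
 v(x) = log(C1 + 2*k*x)/2


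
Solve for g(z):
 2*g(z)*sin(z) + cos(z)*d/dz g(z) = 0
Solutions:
 g(z) = C1*cos(z)^2


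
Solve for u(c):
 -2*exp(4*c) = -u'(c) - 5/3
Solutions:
 u(c) = C1 - 5*c/3 + exp(4*c)/2


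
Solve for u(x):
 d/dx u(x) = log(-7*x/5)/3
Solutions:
 u(x) = C1 + x*log(-x)/3 + x*(-log(5) - 1 + log(7))/3


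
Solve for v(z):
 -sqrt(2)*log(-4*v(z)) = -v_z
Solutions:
 -sqrt(2)*Integral(1/(log(-_y) + 2*log(2)), (_y, v(z)))/2 = C1 - z


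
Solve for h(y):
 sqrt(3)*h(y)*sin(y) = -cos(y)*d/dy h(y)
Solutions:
 h(y) = C1*cos(y)^(sqrt(3))


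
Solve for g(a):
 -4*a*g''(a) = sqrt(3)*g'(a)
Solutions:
 g(a) = C1 + C2*a^(1 - sqrt(3)/4)


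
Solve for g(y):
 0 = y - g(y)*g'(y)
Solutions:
 g(y) = -sqrt(C1 + y^2)
 g(y) = sqrt(C1 + y^2)


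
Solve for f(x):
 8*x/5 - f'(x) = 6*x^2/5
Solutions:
 f(x) = C1 - 2*x^3/5 + 4*x^2/5


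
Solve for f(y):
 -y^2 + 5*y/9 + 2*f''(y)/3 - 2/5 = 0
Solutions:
 f(y) = C1 + C2*y + y^4/8 - 5*y^3/36 + 3*y^2/10


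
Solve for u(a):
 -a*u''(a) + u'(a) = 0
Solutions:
 u(a) = C1 + C2*a^2


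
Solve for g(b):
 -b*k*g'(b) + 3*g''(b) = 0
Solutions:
 g(b) = Piecewise((-sqrt(6)*sqrt(pi)*C1*erf(sqrt(6)*b*sqrt(-k)/6)/(2*sqrt(-k)) - C2, (k > 0) | (k < 0)), (-C1*b - C2, True))


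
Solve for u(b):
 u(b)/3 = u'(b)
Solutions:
 u(b) = C1*exp(b/3)


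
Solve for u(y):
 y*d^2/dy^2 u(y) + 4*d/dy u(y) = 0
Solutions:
 u(y) = C1 + C2/y^3


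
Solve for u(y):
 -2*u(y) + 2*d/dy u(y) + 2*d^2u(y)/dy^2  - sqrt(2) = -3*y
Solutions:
 u(y) = C1*exp(y*(-1 + sqrt(5))/2) + C2*exp(-y*(1 + sqrt(5))/2) + 3*y/2 - sqrt(2)/2 + 3/2


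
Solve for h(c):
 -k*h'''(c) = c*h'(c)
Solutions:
 h(c) = C1 + Integral(C2*airyai(c*(-1/k)^(1/3)) + C3*airybi(c*(-1/k)^(1/3)), c)


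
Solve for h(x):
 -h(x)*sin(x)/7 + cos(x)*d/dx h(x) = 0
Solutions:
 h(x) = C1/cos(x)^(1/7)


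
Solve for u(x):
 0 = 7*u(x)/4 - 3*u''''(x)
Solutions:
 u(x) = C1*exp(-sqrt(2)*3^(3/4)*7^(1/4)*x/6) + C2*exp(sqrt(2)*3^(3/4)*7^(1/4)*x/6) + C3*sin(sqrt(2)*3^(3/4)*7^(1/4)*x/6) + C4*cos(sqrt(2)*3^(3/4)*7^(1/4)*x/6)


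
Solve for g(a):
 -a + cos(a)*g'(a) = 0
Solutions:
 g(a) = C1 + Integral(a/cos(a), a)


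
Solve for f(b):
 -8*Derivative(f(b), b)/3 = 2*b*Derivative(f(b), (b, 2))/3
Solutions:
 f(b) = C1 + C2/b^3


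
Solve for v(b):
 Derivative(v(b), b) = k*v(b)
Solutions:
 v(b) = C1*exp(b*k)


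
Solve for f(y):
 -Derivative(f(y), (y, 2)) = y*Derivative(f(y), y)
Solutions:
 f(y) = C1 + C2*erf(sqrt(2)*y/2)


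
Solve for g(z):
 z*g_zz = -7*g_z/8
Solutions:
 g(z) = C1 + C2*z^(1/8)


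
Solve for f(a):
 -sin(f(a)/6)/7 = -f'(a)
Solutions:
 -a/7 + 3*log(cos(f(a)/6) - 1) - 3*log(cos(f(a)/6) + 1) = C1


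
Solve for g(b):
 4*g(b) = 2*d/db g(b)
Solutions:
 g(b) = C1*exp(2*b)


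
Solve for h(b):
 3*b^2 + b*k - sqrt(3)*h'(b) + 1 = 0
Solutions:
 h(b) = C1 + sqrt(3)*b^3/3 + sqrt(3)*b^2*k/6 + sqrt(3)*b/3


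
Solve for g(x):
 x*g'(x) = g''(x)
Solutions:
 g(x) = C1 + C2*erfi(sqrt(2)*x/2)


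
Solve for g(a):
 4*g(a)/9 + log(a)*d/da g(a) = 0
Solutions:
 g(a) = C1*exp(-4*li(a)/9)


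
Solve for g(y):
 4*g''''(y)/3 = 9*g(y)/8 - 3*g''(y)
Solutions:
 g(y) = C1*exp(-sqrt(6)*y*sqrt(-3 + sqrt(15))/4) + C2*exp(sqrt(6)*y*sqrt(-3 + sqrt(15))/4) + C3*sin(sqrt(6)*y*sqrt(3 + sqrt(15))/4) + C4*cos(sqrt(6)*y*sqrt(3 + sqrt(15))/4)


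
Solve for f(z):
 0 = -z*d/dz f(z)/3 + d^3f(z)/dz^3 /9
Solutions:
 f(z) = C1 + Integral(C2*airyai(3^(1/3)*z) + C3*airybi(3^(1/3)*z), z)


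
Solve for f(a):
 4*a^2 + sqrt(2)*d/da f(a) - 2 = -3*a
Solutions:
 f(a) = C1 - 2*sqrt(2)*a^3/3 - 3*sqrt(2)*a^2/4 + sqrt(2)*a


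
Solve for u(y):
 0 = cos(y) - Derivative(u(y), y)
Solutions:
 u(y) = C1 + sin(y)


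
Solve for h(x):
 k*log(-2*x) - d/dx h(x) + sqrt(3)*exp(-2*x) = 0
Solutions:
 h(x) = C1 + k*x*log(-x) + k*x*(-1 + log(2)) - sqrt(3)*exp(-2*x)/2


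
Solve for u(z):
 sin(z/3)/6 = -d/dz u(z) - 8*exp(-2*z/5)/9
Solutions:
 u(z) = C1 + cos(z/3)/2 + 20*exp(-2*z/5)/9


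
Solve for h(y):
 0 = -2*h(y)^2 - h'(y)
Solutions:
 h(y) = 1/(C1 + 2*y)


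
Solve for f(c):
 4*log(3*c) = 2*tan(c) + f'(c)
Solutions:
 f(c) = C1 + 4*c*log(c) - 4*c + 4*c*log(3) + 2*log(cos(c))


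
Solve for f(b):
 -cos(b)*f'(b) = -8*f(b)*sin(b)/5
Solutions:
 f(b) = C1/cos(b)^(8/5)


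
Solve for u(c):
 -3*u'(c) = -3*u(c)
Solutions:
 u(c) = C1*exp(c)


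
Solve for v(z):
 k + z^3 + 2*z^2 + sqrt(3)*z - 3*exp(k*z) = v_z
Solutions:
 v(z) = C1 + k*z + z^4/4 + 2*z^3/3 + sqrt(3)*z^2/2 - 3*exp(k*z)/k


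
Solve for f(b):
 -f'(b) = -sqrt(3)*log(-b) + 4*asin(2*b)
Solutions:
 f(b) = C1 + sqrt(3)*b*(log(-b) - 1) - 4*b*asin(2*b) - 2*sqrt(1 - 4*b^2)


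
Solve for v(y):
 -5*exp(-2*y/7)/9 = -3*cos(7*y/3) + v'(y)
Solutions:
 v(y) = C1 + 9*sin(7*y/3)/7 + 35*exp(-2*y/7)/18


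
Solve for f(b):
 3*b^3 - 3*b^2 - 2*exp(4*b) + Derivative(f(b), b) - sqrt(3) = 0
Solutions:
 f(b) = C1 - 3*b^4/4 + b^3 + sqrt(3)*b + exp(4*b)/2


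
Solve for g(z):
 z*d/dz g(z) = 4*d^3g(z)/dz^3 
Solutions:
 g(z) = C1 + Integral(C2*airyai(2^(1/3)*z/2) + C3*airybi(2^(1/3)*z/2), z)


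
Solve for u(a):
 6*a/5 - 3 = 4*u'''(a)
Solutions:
 u(a) = C1 + C2*a + C3*a^2 + a^4/80 - a^3/8


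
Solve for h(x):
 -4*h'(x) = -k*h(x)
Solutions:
 h(x) = C1*exp(k*x/4)


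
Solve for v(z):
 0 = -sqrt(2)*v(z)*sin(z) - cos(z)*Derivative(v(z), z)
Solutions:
 v(z) = C1*cos(z)^(sqrt(2))


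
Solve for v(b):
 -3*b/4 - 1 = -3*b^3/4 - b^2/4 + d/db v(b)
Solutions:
 v(b) = C1 + 3*b^4/16 + b^3/12 - 3*b^2/8 - b


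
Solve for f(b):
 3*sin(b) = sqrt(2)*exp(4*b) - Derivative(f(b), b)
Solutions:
 f(b) = C1 + sqrt(2)*exp(4*b)/4 + 3*cos(b)


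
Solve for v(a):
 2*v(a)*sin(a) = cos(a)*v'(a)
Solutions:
 v(a) = C1/cos(a)^2


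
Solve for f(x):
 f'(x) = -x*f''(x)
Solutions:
 f(x) = C1 + C2*log(x)


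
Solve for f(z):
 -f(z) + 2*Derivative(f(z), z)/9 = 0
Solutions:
 f(z) = C1*exp(9*z/2)


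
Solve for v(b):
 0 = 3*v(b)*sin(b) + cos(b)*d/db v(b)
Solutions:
 v(b) = C1*cos(b)^3


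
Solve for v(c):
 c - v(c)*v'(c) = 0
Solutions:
 v(c) = -sqrt(C1 + c^2)
 v(c) = sqrt(C1 + c^2)


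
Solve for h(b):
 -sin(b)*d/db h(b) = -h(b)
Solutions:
 h(b) = C1*sqrt(cos(b) - 1)/sqrt(cos(b) + 1)


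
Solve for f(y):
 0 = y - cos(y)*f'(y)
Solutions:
 f(y) = C1 + Integral(y/cos(y), y)


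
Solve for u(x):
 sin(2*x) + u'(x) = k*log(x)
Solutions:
 u(x) = C1 + k*x*(log(x) - 1) + cos(2*x)/2


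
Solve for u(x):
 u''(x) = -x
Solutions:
 u(x) = C1 + C2*x - x^3/6


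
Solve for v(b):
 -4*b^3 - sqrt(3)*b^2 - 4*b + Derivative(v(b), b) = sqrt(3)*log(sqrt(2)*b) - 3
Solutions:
 v(b) = C1 + b^4 + sqrt(3)*b^3/3 + 2*b^2 + sqrt(3)*b*log(b) - 3*b - sqrt(3)*b + sqrt(3)*b*log(2)/2


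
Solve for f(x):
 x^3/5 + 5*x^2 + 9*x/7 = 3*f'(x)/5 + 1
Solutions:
 f(x) = C1 + x^4/12 + 25*x^3/9 + 15*x^2/14 - 5*x/3


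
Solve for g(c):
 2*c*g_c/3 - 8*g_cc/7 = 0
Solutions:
 g(c) = C1 + C2*erfi(sqrt(42)*c/12)


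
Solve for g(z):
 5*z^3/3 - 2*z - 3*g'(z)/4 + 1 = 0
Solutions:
 g(z) = C1 + 5*z^4/9 - 4*z^2/3 + 4*z/3


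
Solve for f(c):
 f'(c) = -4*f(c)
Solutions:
 f(c) = C1*exp(-4*c)


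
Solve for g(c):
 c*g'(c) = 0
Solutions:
 g(c) = C1


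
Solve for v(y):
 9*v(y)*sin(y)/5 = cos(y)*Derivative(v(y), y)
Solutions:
 v(y) = C1/cos(y)^(9/5)


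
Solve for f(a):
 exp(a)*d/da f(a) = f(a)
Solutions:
 f(a) = C1*exp(-exp(-a))


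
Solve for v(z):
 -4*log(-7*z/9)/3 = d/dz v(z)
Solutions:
 v(z) = C1 - 4*z*log(-z)/3 + 4*z*(-log(7) + 1 + 2*log(3))/3


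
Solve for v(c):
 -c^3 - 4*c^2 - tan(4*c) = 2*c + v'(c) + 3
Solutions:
 v(c) = C1 - c^4/4 - 4*c^3/3 - c^2 - 3*c + log(cos(4*c))/4


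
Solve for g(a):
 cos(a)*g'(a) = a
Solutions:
 g(a) = C1 + Integral(a/cos(a), a)


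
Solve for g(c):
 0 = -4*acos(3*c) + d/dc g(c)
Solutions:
 g(c) = C1 + 4*c*acos(3*c) - 4*sqrt(1 - 9*c^2)/3


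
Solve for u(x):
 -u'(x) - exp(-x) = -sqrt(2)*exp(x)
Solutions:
 u(x) = C1 + sqrt(2)*exp(x) + exp(-x)


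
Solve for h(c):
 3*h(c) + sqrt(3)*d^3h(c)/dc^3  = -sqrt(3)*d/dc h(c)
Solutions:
 h(c) = C1*exp(2^(1/3)*sqrt(3)*c*(-2/(9 + sqrt(85))^(1/3) + 2^(1/3)*(9 + sqrt(85))^(1/3))/12)*sin(2^(1/3)*c*(2/(9 + sqrt(85))^(1/3) + 2^(1/3)*(9 + sqrt(85))^(1/3))/4) + C2*exp(2^(1/3)*sqrt(3)*c*(-2/(9 + sqrt(85))^(1/3) + 2^(1/3)*(9 + sqrt(85))^(1/3))/12)*cos(2^(1/3)*c*(2/(9 + sqrt(85))^(1/3) + 2^(1/3)*(9 + sqrt(85))^(1/3))/4) + C3*exp(-2^(1/3)*sqrt(3)*c*(-2/(9 + sqrt(85))^(1/3) + 2^(1/3)*(9 + sqrt(85))^(1/3))/6)


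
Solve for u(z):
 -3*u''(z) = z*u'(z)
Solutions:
 u(z) = C1 + C2*erf(sqrt(6)*z/6)


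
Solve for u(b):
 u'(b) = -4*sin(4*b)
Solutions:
 u(b) = C1 + cos(4*b)


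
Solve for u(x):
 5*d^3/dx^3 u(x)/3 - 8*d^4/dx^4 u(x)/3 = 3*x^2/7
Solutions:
 u(x) = C1 + C2*x + C3*x^2 + C4*exp(5*x/8) + 3*x^5/700 + 6*x^4/175 + 192*x^3/875


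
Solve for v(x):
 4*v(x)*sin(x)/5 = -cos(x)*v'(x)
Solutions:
 v(x) = C1*cos(x)^(4/5)


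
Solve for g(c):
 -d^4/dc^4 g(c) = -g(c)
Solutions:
 g(c) = C1*exp(-c) + C2*exp(c) + C3*sin(c) + C4*cos(c)


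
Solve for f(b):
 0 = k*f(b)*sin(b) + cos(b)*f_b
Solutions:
 f(b) = C1*exp(k*log(cos(b)))


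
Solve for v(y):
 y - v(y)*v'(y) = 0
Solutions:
 v(y) = -sqrt(C1 + y^2)
 v(y) = sqrt(C1 + y^2)


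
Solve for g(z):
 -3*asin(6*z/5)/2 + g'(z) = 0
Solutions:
 g(z) = C1 + 3*z*asin(6*z/5)/2 + sqrt(25 - 36*z^2)/4


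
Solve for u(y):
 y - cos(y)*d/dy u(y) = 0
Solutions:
 u(y) = C1 + Integral(y/cos(y), y)


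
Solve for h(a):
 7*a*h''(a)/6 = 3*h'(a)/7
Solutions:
 h(a) = C1 + C2*a^(67/49)


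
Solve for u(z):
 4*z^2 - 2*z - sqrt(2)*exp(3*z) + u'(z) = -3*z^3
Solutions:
 u(z) = C1 - 3*z^4/4 - 4*z^3/3 + z^2 + sqrt(2)*exp(3*z)/3


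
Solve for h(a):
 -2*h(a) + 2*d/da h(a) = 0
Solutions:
 h(a) = C1*exp(a)


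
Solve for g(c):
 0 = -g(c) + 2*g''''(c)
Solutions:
 g(c) = C1*exp(-2^(3/4)*c/2) + C2*exp(2^(3/4)*c/2) + C3*sin(2^(3/4)*c/2) + C4*cos(2^(3/4)*c/2)


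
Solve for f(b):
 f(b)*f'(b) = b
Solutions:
 f(b) = -sqrt(C1 + b^2)
 f(b) = sqrt(C1 + b^2)


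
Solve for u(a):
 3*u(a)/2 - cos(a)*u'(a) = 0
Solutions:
 u(a) = C1*(sin(a) + 1)^(3/4)/(sin(a) - 1)^(3/4)


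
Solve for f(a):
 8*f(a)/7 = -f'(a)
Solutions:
 f(a) = C1*exp(-8*a/7)


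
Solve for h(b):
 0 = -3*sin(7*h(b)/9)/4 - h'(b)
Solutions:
 3*b/4 + 9*log(cos(7*h(b)/9) - 1)/14 - 9*log(cos(7*h(b)/9) + 1)/14 = C1


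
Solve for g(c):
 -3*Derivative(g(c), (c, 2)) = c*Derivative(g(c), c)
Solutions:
 g(c) = C1 + C2*erf(sqrt(6)*c/6)


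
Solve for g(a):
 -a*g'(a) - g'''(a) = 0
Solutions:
 g(a) = C1 + Integral(C2*airyai(-a) + C3*airybi(-a), a)


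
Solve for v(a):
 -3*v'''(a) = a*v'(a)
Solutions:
 v(a) = C1 + Integral(C2*airyai(-3^(2/3)*a/3) + C3*airybi(-3^(2/3)*a/3), a)


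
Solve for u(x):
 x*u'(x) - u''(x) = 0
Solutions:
 u(x) = C1 + C2*erfi(sqrt(2)*x/2)


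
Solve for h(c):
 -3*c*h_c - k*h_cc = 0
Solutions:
 h(c) = C1 + C2*sqrt(k)*erf(sqrt(6)*c*sqrt(1/k)/2)


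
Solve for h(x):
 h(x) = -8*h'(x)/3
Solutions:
 h(x) = C1*exp(-3*x/8)


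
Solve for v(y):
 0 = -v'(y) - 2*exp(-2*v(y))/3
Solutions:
 v(y) = log(-sqrt(C1 - 12*y)) - log(3)
 v(y) = log(C1 - 12*y)/2 - log(3)


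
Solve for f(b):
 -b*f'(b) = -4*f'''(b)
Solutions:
 f(b) = C1 + Integral(C2*airyai(2^(1/3)*b/2) + C3*airybi(2^(1/3)*b/2), b)


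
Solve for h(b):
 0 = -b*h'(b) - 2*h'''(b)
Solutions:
 h(b) = C1 + Integral(C2*airyai(-2^(2/3)*b/2) + C3*airybi(-2^(2/3)*b/2), b)


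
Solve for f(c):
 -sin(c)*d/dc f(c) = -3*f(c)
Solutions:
 f(c) = C1*(cos(c) - 1)^(3/2)/(cos(c) + 1)^(3/2)


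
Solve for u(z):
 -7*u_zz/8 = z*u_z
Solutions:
 u(z) = C1 + C2*erf(2*sqrt(7)*z/7)


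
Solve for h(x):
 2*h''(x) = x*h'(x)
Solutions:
 h(x) = C1 + C2*erfi(x/2)


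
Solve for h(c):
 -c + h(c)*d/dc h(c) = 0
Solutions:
 h(c) = -sqrt(C1 + c^2)
 h(c) = sqrt(C1 + c^2)


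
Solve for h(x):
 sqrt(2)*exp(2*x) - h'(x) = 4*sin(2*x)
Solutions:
 h(x) = C1 + sqrt(2)*exp(2*x)/2 + 2*cos(2*x)


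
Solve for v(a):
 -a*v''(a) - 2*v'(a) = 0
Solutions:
 v(a) = C1 + C2/a


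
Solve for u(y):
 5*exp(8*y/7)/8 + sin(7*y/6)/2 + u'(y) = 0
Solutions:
 u(y) = C1 - 35*exp(8*y/7)/64 + 3*cos(7*y/6)/7


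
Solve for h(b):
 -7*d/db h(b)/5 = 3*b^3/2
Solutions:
 h(b) = C1 - 15*b^4/56


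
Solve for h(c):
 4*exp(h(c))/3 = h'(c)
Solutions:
 h(c) = log(-1/(C1 + 4*c)) + log(3)


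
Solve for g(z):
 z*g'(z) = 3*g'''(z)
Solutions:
 g(z) = C1 + Integral(C2*airyai(3^(2/3)*z/3) + C3*airybi(3^(2/3)*z/3), z)


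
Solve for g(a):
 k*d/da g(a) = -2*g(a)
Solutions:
 g(a) = C1*exp(-2*a/k)


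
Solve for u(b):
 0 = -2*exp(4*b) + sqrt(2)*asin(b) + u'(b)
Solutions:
 u(b) = C1 - sqrt(2)*(b*asin(b) + sqrt(1 - b^2)) + exp(4*b)/2


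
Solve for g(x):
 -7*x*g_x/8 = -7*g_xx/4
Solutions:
 g(x) = C1 + C2*erfi(x/2)


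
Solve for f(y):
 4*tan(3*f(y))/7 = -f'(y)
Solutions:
 f(y) = -asin(C1*exp(-12*y/7))/3 + pi/3
 f(y) = asin(C1*exp(-12*y/7))/3


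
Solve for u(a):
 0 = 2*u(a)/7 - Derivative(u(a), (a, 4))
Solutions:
 u(a) = C1*exp(-2^(1/4)*7^(3/4)*a/7) + C2*exp(2^(1/4)*7^(3/4)*a/7) + C3*sin(2^(1/4)*7^(3/4)*a/7) + C4*cos(2^(1/4)*7^(3/4)*a/7)


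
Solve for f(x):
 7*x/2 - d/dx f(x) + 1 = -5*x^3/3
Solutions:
 f(x) = C1 + 5*x^4/12 + 7*x^2/4 + x


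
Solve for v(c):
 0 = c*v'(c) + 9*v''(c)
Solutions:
 v(c) = C1 + C2*erf(sqrt(2)*c/6)


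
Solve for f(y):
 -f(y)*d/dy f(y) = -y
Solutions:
 f(y) = -sqrt(C1 + y^2)
 f(y) = sqrt(C1 + y^2)


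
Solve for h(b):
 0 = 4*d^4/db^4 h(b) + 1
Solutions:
 h(b) = C1 + C2*b + C3*b^2 + C4*b^3 - b^4/96


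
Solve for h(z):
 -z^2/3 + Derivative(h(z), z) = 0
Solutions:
 h(z) = C1 + z^3/9


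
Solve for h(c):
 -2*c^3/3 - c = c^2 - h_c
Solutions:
 h(c) = C1 + c^4/6 + c^3/3 + c^2/2


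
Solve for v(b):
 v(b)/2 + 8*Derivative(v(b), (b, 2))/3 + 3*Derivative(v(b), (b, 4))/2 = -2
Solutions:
 v(b) = C1*sin(b*sqrt(8 - sqrt(37))/3) + C2*sin(b*sqrt(sqrt(37) + 8)/3) + C3*cos(b*sqrt(8 - sqrt(37))/3) + C4*cos(b*sqrt(sqrt(37) + 8)/3) - 4


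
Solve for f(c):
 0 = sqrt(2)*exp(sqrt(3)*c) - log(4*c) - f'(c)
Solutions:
 f(c) = C1 - c*log(c) + c*(1 - 2*log(2)) + sqrt(6)*exp(sqrt(3)*c)/3


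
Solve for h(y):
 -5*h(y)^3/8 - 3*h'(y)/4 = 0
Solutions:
 h(y) = -sqrt(3)*sqrt(-1/(C1 - 5*y))
 h(y) = sqrt(3)*sqrt(-1/(C1 - 5*y))


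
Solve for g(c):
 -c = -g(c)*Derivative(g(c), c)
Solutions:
 g(c) = -sqrt(C1 + c^2)
 g(c) = sqrt(C1 + c^2)


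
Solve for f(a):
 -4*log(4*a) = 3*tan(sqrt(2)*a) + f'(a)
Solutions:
 f(a) = C1 - 4*a*log(a) - 8*a*log(2) + 4*a + 3*sqrt(2)*log(cos(sqrt(2)*a))/2


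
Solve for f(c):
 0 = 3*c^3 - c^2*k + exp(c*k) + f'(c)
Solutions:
 f(c) = C1 - 3*c^4/4 + c^3*k/3 - exp(c*k)/k


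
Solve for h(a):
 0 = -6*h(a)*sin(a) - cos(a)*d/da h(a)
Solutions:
 h(a) = C1*cos(a)^6


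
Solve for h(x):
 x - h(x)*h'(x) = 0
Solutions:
 h(x) = -sqrt(C1 + x^2)
 h(x) = sqrt(C1 + x^2)


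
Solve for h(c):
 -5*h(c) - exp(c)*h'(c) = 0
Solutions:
 h(c) = C1*exp(5*exp(-c))


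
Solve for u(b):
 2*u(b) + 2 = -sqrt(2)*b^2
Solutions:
 u(b) = -sqrt(2)*b^2/2 - 1


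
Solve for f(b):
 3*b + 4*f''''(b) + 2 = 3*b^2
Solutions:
 f(b) = C1 + C2*b + C3*b^2 + C4*b^3 + b^6/480 - b^5/160 - b^4/48


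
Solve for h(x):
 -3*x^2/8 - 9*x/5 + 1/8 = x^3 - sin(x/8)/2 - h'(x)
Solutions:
 h(x) = C1 + x^4/4 + x^3/8 + 9*x^2/10 - x/8 + 4*cos(x/8)


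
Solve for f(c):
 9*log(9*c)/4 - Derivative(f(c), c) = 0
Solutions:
 f(c) = C1 + 9*c*log(c)/4 - 9*c/4 + 9*c*log(3)/2


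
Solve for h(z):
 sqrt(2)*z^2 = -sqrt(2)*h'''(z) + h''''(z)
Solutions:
 h(z) = C1 + C2*z + C3*z^2 + C4*exp(sqrt(2)*z) - z^5/60 - sqrt(2)*z^4/24 - z^3/6


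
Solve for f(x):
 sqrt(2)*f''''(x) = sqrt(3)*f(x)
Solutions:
 f(x) = C1*exp(-2^(7/8)*3^(1/8)*x/2) + C2*exp(2^(7/8)*3^(1/8)*x/2) + C3*sin(2^(7/8)*3^(1/8)*x/2) + C4*cos(2^(7/8)*3^(1/8)*x/2)


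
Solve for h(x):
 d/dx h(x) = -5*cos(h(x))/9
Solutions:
 5*x/9 - log(sin(h(x)) - 1)/2 + log(sin(h(x)) + 1)/2 = C1


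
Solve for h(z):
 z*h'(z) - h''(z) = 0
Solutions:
 h(z) = C1 + C2*erfi(sqrt(2)*z/2)


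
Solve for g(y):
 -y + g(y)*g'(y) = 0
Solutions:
 g(y) = -sqrt(C1 + y^2)
 g(y) = sqrt(C1 + y^2)


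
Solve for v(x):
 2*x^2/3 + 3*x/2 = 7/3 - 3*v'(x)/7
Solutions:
 v(x) = C1 - 14*x^3/27 - 7*x^2/4 + 49*x/9


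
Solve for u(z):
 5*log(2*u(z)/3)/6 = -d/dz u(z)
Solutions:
 6*Integral(1/(log(_y) - log(3) + log(2)), (_y, u(z)))/5 = C1 - z


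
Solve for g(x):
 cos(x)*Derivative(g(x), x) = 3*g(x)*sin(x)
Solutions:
 g(x) = C1/cos(x)^3


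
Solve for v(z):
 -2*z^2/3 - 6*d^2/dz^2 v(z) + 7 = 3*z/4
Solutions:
 v(z) = C1 + C2*z - z^4/108 - z^3/48 + 7*z^2/12


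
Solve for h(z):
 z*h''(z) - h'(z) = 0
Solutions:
 h(z) = C1 + C2*z^2


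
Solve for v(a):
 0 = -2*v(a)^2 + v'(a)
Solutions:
 v(a) = -1/(C1 + 2*a)


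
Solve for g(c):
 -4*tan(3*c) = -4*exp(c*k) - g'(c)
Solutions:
 g(c) = C1 - 4*Piecewise((exp(c*k)/k, Ne(k, 0)), (c, True)) - 4*log(cos(3*c))/3


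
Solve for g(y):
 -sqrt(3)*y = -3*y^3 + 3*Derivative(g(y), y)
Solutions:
 g(y) = C1 + y^4/4 - sqrt(3)*y^2/6


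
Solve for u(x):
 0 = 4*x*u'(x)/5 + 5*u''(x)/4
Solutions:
 u(x) = C1 + C2*erf(2*sqrt(2)*x/5)


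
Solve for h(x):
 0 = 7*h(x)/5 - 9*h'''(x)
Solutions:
 h(x) = C3*exp(525^(1/3)*x/15) + (C1*sin(175^(1/3)*3^(5/6)*x/30) + C2*cos(175^(1/3)*3^(5/6)*x/30))*exp(-525^(1/3)*x/30)


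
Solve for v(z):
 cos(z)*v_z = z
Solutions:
 v(z) = C1 + Integral(z/cos(z), z)


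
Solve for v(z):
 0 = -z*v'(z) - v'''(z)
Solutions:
 v(z) = C1 + Integral(C2*airyai(-z) + C3*airybi(-z), z)


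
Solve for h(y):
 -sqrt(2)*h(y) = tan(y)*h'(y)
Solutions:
 h(y) = C1/sin(y)^(sqrt(2))


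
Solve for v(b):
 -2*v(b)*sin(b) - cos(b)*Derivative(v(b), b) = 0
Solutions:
 v(b) = C1*cos(b)^2


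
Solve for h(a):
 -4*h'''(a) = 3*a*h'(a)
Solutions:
 h(a) = C1 + Integral(C2*airyai(-6^(1/3)*a/2) + C3*airybi(-6^(1/3)*a/2), a)


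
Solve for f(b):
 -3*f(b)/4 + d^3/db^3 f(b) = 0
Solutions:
 f(b) = C3*exp(6^(1/3)*b/2) + (C1*sin(2^(1/3)*3^(5/6)*b/4) + C2*cos(2^(1/3)*3^(5/6)*b/4))*exp(-6^(1/3)*b/4)


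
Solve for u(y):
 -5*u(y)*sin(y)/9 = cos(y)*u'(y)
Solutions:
 u(y) = C1*cos(y)^(5/9)


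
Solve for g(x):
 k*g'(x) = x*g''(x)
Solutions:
 g(x) = C1 + x^(re(k) + 1)*(C2*sin(log(x)*Abs(im(k))) + C3*cos(log(x)*im(k)))


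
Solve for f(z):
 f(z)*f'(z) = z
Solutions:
 f(z) = -sqrt(C1 + z^2)
 f(z) = sqrt(C1 + z^2)


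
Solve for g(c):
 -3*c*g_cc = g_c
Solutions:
 g(c) = C1 + C2*c^(2/3)


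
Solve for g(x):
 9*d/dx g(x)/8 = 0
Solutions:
 g(x) = C1


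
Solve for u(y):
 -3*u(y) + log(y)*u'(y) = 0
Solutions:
 u(y) = C1*exp(3*li(y))


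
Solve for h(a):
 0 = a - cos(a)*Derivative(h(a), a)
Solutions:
 h(a) = C1 + Integral(a/cos(a), a)


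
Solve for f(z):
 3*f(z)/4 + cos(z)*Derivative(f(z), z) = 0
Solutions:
 f(z) = C1*(sin(z) - 1)^(3/8)/(sin(z) + 1)^(3/8)


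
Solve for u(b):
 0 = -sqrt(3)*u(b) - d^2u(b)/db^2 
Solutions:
 u(b) = C1*sin(3^(1/4)*b) + C2*cos(3^(1/4)*b)


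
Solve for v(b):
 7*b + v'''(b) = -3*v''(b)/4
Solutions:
 v(b) = C1 + C2*b + C3*exp(-3*b/4) - 14*b^3/9 + 56*b^2/9


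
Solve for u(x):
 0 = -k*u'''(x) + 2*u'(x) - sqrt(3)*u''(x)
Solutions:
 u(x) = C1 + C2*exp(x*(sqrt(8*k + 3) - sqrt(3))/(2*k)) + C3*exp(-x*(sqrt(8*k + 3) + sqrt(3))/(2*k))


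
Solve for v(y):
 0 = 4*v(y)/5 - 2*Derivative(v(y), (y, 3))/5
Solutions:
 v(y) = C3*exp(2^(1/3)*y) + (C1*sin(2^(1/3)*sqrt(3)*y/2) + C2*cos(2^(1/3)*sqrt(3)*y/2))*exp(-2^(1/3)*y/2)


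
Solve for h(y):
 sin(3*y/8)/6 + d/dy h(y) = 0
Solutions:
 h(y) = C1 + 4*cos(3*y/8)/9


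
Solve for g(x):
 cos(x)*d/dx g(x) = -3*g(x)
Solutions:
 g(x) = C1*(sin(x) - 1)^(3/2)/(sin(x) + 1)^(3/2)


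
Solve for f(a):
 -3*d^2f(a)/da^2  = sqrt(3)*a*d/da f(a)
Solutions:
 f(a) = C1 + C2*erf(sqrt(2)*3^(3/4)*a/6)


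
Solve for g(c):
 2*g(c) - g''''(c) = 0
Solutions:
 g(c) = C1*exp(-2^(1/4)*c) + C2*exp(2^(1/4)*c) + C3*sin(2^(1/4)*c) + C4*cos(2^(1/4)*c)


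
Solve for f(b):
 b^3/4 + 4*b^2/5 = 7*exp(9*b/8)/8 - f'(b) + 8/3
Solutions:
 f(b) = C1 - b^4/16 - 4*b^3/15 + 8*b/3 + 7*exp(9*b/8)/9


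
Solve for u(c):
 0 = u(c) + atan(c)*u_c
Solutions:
 u(c) = C1*exp(-Integral(1/atan(c), c))


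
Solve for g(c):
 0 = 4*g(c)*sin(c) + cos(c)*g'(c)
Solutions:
 g(c) = C1*cos(c)^4


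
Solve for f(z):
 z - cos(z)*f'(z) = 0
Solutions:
 f(z) = C1 + Integral(z/cos(z), z)


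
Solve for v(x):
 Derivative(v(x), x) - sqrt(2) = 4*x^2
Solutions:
 v(x) = C1 + 4*x^3/3 + sqrt(2)*x


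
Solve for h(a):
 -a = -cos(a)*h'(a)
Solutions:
 h(a) = C1 + Integral(a/cos(a), a)


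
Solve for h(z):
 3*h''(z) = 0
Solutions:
 h(z) = C1 + C2*z


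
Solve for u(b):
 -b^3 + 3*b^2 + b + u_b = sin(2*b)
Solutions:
 u(b) = C1 + b^4/4 - b^3 - b^2/2 - cos(2*b)/2


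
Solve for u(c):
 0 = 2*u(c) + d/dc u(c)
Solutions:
 u(c) = C1*exp(-2*c)


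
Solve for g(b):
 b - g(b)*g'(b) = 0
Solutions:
 g(b) = -sqrt(C1 + b^2)
 g(b) = sqrt(C1 + b^2)


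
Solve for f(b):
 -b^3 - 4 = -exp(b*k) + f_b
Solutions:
 f(b) = C1 - b^4/4 - 4*b + exp(b*k)/k


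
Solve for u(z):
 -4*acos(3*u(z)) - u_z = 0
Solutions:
 Integral(1/acos(3*_y), (_y, u(z))) = C1 - 4*z


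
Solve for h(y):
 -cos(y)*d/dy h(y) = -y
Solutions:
 h(y) = C1 + Integral(y/cos(y), y)


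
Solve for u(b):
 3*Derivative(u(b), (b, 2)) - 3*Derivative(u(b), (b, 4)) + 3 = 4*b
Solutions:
 u(b) = C1 + C2*b + C3*exp(-b) + C4*exp(b) + 2*b^3/9 - b^2/2


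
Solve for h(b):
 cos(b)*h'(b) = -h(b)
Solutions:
 h(b) = C1*sqrt(sin(b) - 1)/sqrt(sin(b) + 1)


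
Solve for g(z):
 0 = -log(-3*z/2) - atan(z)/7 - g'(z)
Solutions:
 g(z) = C1 - z*log(-z) - z*atan(z)/7 - z*log(3) + z*log(2) + z + log(z^2 + 1)/14


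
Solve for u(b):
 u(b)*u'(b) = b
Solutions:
 u(b) = -sqrt(C1 + b^2)
 u(b) = sqrt(C1 + b^2)


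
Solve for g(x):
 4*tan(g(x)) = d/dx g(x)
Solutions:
 g(x) = pi - asin(C1*exp(4*x))
 g(x) = asin(C1*exp(4*x))


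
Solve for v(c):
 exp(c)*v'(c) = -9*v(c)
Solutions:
 v(c) = C1*exp(9*exp(-c))


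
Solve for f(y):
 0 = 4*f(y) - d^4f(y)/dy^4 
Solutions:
 f(y) = C1*exp(-sqrt(2)*y) + C2*exp(sqrt(2)*y) + C3*sin(sqrt(2)*y) + C4*cos(sqrt(2)*y)


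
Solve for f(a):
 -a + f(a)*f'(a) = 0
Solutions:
 f(a) = -sqrt(C1 + a^2)
 f(a) = sqrt(C1 + a^2)


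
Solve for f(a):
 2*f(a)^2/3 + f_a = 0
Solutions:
 f(a) = 3/(C1 + 2*a)


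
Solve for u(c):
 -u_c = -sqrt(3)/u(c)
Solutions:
 u(c) = -sqrt(C1 + 2*sqrt(3)*c)
 u(c) = sqrt(C1 + 2*sqrt(3)*c)


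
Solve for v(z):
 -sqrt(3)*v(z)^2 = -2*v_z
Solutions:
 v(z) = -2/(C1 + sqrt(3)*z)


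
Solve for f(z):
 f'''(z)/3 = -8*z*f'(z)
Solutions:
 f(z) = C1 + Integral(C2*airyai(-2*3^(1/3)*z) + C3*airybi(-2*3^(1/3)*z), z)


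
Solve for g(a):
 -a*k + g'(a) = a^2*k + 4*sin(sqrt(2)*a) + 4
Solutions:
 g(a) = C1 + a^3*k/3 + a^2*k/2 + 4*a - 2*sqrt(2)*cos(sqrt(2)*a)


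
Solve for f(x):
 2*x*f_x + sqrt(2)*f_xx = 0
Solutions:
 f(x) = C1 + C2*erf(2^(3/4)*x/2)


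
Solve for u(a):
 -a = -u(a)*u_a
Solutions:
 u(a) = -sqrt(C1 + a^2)
 u(a) = sqrt(C1 + a^2)


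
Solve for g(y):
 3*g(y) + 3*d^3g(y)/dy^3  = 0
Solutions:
 g(y) = C3*exp(-y) + (C1*sin(sqrt(3)*y/2) + C2*cos(sqrt(3)*y/2))*exp(y/2)


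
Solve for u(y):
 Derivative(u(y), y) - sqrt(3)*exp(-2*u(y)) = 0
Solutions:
 u(y) = log(-sqrt(C1 + 2*sqrt(3)*y))
 u(y) = log(C1 + 2*sqrt(3)*y)/2


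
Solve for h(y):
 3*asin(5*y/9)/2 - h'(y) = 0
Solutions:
 h(y) = C1 + 3*y*asin(5*y/9)/2 + 3*sqrt(81 - 25*y^2)/10


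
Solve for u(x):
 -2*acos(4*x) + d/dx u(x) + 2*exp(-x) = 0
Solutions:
 u(x) = C1 + 2*x*acos(4*x) - sqrt(1 - 16*x^2)/2 + 2*exp(-x)


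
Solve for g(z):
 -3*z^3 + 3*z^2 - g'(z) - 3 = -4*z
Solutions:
 g(z) = C1 - 3*z^4/4 + z^3 + 2*z^2 - 3*z


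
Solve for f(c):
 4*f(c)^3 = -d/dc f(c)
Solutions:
 f(c) = -sqrt(2)*sqrt(-1/(C1 - 4*c))/2
 f(c) = sqrt(2)*sqrt(-1/(C1 - 4*c))/2


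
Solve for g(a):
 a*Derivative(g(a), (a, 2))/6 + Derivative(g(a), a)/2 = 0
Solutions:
 g(a) = C1 + C2/a^2


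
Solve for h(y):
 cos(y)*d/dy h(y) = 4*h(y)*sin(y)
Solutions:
 h(y) = C1/cos(y)^4


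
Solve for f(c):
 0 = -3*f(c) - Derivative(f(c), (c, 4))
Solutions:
 f(c) = (C1*sin(sqrt(2)*3^(1/4)*c/2) + C2*cos(sqrt(2)*3^(1/4)*c/2))*exp(-sqrt(2)*3^(1/4)*c/2) + (C3*sin(sqrt(2)*3^(1/4)*c/2) + C4*cos(sqrt(2)*3^(1/4)*c/2))*exp(sqrt(2)*3^(1/4)*c/2)


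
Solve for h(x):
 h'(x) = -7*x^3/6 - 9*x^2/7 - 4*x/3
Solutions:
 h(x) = C1 - 7*x^4/24 - 3*x^3/7 - 2*x^2/3


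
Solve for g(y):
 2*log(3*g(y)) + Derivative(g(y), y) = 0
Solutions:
 Integral(1/(log(_y) + log(3)), (_y, g(y)))/2 = C1 - y


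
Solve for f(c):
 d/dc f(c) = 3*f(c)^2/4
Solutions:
 f(c) = -4/(C1 + 3*c)


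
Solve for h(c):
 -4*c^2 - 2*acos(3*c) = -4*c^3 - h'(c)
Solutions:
 h(c) = C1 - c^4 + 4*c^3/3 + 2*c*acos(3*c) - 2*sqrt(1 - 9*c^2)/3


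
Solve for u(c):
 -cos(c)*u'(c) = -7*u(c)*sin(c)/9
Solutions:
 u(c) = C1/cos(c)^(7/9)


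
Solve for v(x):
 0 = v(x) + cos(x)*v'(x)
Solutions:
 v(x) = C1*sqrt(sin(x) - 1)/sqrt(sin(x) + 1)


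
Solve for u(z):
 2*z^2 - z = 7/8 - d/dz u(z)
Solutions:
 u(z) = C1 - 2*z^3/3 + z^2/2 + 7*z/8


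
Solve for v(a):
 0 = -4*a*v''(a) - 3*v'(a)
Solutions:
 v(a) = C1 + C2*a^(1/4)


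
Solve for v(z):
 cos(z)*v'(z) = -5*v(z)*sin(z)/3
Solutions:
 v(z) = C1*cos(z)^(5/3)


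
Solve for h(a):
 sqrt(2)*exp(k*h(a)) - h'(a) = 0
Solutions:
 h(a) = Piecewise((log(-1/(C1*k + sqrt(2)*a*k))/k, Ne(k, 0)), (nan, True))
 h(a) = Piecewise((C1 + sqrt(2)*a, Eq(k, 0)), (nan, True))


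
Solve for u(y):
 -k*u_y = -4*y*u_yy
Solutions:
 u(y) = C1 + y^(re(k)/4 + 1)*(C2*sin(log(y)*Abs(im(k))/4) + C3*cos(log(y)*im(k)/4))


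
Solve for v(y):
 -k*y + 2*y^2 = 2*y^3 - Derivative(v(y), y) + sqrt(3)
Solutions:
 v(y) = C1 + k*y^2/2 + y^4/2 - 2*y^3/3 + sqrt(3)*y


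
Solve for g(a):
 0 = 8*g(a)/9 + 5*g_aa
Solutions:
 g(a) = C1*sin(2*sqrt(10)*a/15) + C2*cos(2*sqrt(10)*a/15)


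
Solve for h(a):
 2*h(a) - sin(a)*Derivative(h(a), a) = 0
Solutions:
 h(a) = C1*(cos(a) - 1)/(cos(a) + 1)


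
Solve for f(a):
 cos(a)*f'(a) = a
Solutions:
 f(a) = C1 + Integral(a/cos(a), a)


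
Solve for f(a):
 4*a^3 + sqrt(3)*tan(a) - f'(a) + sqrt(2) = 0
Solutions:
 f(a) = C1 + a^4 + sqrt(2)*a - sqrt(3)*log(cos(a))


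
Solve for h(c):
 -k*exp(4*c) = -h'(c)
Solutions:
 h(c) = C1 + k*exp(4*c)/4


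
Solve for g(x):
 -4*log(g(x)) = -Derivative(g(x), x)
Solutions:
 li(g(x)) = C1 + 4*x


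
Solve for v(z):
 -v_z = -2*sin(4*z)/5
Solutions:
 v(z) = C1 - cos(4*z)/10


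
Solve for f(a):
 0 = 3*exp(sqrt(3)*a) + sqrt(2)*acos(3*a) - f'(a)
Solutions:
 f(a) = C1 + sqrt(2)*(a*acos(3*a) - sqrt(1 - 9*a^2)/3) + sqrt(3)*exp(sqrt(3)*a)


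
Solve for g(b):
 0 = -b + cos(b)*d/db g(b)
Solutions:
 g(b) = C1 + Integral(b/cos(b), b)


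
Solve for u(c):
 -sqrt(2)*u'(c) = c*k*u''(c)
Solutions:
 u(c) = C1 + c^(((re(k) - sqrt(2))*re(k) + im(k)^2)/(re(k)^2 + im(k)^2))*(C2*sin(sqrt(2)*log(c)*Abs(im(k))/(re(k)^2 + im(k)^2)) + C3*cos(sqrt(2)*log(c)*im(k)/(re(k)^2 + im(k)^2)))


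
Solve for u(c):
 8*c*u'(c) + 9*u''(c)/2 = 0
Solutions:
 u(c) = C1 + C2*erf(2*sqrt(2)*c/3)


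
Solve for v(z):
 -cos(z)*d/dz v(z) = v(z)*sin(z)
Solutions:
 v(z) = C1*cos(z)


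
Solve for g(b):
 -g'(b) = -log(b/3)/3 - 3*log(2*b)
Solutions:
 g(b) = C1 + 10*b*log(b)/3 - 10*b/3 - b*log(3)/3 + 3*b*log(2)


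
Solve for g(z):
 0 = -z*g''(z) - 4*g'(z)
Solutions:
 g(z) = C1 + C2/z^3


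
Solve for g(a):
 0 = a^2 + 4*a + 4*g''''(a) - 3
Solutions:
 g(a) = C1 + C2*a + C3*a^2 + C4*a^3 - a^6/1440 - a^5/120 + a^4/32


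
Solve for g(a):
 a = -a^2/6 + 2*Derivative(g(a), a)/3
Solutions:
 g(a) = C1 + a^3/12 + 3*a^2/4


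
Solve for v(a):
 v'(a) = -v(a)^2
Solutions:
 v(a) = 1/(C1 + a)


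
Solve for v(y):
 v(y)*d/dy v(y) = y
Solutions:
 v(y) = -sqrt(C1 + y^2)
 v(y) = sqrt(C1 + y^2)


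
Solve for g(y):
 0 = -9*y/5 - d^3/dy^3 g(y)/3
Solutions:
 g(y) = C1 + C2*y + C3*y^2 - 9*y^4/40


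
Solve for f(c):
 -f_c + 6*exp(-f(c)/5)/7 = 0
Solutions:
 f(c) = 5*log(C1 + 6*c/35)


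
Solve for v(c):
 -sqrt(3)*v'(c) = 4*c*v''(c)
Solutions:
 v(c) = C1 + C2*c^(1 - sqrt(3)/4)


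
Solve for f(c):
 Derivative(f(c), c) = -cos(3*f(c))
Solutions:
 f(c) = -asin((C1 + exp(6*c))/(C1 - exp(6*c)))/3 + pi/3
 f(c) = asin((C1 + exp(6*c))/(C1 - exp(6*c)))/3


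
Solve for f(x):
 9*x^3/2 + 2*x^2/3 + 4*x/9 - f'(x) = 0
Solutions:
 f(x) = C1 + 9*x^4/8 + 2*x^3/9 + 2*x^2/9


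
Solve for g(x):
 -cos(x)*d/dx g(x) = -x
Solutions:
 g(x) = C1 + Integral(x/cos(x), x)


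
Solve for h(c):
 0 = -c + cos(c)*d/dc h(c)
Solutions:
 h(c) = C1 + Integral(c/cos(c), c)


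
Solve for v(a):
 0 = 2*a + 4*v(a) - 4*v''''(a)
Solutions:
 v(a) = C1*exp(-a) + C2*exp(a) + C3*sin(a) + C4*cos(a) - a/2


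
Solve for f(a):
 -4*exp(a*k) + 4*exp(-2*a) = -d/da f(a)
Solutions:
 f(a) = C1 + 2*exp(-2*a) + 4*exp(a*k)/k


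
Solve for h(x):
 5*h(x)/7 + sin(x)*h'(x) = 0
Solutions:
 h(x) = C1*(cos(x) + 1)^(5/14)/(cos(x) - 1)^(5/14)


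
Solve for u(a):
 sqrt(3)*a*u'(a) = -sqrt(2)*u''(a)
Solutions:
 u(a) = C1 + C2*erf(6^(1/4)*a/2)


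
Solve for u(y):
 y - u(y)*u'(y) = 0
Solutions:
 u(y) = -sqrt(C1 + y^2)
 u(y) = sqrt(C1 + y^2)


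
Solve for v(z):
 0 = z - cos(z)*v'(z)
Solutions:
 v(z) = C1 + Integral(z/cos(z), z)


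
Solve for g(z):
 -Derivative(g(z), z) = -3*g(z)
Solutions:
 g(z) = C1*exp(3*z)


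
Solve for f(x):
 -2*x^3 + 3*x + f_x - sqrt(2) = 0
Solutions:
 f(x) = C1 + x^4/2 - 3*x^2/2 + sqrt(2)*x


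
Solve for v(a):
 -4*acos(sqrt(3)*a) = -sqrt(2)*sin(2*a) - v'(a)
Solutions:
 v(a) = C1 + 4*a*acos(sqrt(3)*a) - 4*sqrt(3)*sqrt(1 - 3*a^2)/3 + sqrt(2)*cos(2*a)/2


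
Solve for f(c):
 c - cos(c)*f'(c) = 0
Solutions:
 f(c) = C1 + Integral(c/cos(c), c)


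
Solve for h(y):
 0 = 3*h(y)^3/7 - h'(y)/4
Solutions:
 h(y) = -sqrt(14)*sqrt(-1/(C1 + 12*y))/2
 h(y) = sqrt(14)*sqrt(-1/(C1 + 12*y))/2


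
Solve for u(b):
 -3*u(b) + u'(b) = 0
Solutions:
 u(b) = C1*exp(3*b)


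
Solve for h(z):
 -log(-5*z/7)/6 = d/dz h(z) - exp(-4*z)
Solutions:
 h(z) = C1 - z*log(-z)/6 + z*(-log(5) + 1 + log(7))/6 - exp(-4*z)/4


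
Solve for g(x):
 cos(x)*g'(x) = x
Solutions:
 g(x) = C1 + Integral(x/cos(x), x)


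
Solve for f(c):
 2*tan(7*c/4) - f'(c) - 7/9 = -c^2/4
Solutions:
 f(c) = C1 + c^3/12 - 7*c/9 - 8*log(cos(7*c/4))/7


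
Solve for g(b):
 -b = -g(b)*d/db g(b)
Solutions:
 g(b) = -sqrt(C1 + b^2)
 g(b) = sqrt(C1 + b^2)


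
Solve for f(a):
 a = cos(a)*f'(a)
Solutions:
 f(a) = C1 + Integral(a/cos(a), a)


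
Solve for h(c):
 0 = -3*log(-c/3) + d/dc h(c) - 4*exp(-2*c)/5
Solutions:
 h(c) = C1 + 3*c*log(-c) + 3*c*(-log(3) - 1) - 2*exp(-2*c)/5


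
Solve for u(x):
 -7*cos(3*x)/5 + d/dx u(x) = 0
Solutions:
 u(x) = C1 + 7*sin(3*x)/15


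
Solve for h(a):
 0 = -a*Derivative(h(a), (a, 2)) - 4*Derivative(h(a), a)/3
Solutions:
 h(a) = C1 + C2/a^(1/3)


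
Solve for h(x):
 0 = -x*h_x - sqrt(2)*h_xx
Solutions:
 h(x) = C1 + C2*erf(2^(1/4)*x/2)


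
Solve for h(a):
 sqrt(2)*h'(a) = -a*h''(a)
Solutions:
 h(a) = C1 + C2*a^(1 - sqrt(2))


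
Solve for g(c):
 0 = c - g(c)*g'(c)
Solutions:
 g(c) = -sqrt(C1 + c^2)
 g(c) = sqrt(C1 + c^2)


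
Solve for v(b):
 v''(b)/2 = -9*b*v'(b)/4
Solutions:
 v(b) = C1 + C2*erf(3*b/2)


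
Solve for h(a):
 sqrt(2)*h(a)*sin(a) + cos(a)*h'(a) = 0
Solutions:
 h(a) = C1*cos(a)^(sqrt(2))


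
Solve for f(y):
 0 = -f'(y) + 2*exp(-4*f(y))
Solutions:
 f(y) = log(-I*(C1 + 8*y)^(1/4))
 f(y) = log(I*(C1 + 8*y)^(1/4))
 f(y) = log(-(C1 + 8*y)^(1/4))
 f(y) = log(C1 + 8*y)/4


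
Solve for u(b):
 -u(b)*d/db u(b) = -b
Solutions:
 u(b) = -sqrt(C1 + b^2)
 u(b) = sqrt(C1 + b^2)


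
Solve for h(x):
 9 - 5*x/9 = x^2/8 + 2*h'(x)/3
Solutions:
 h(x) = C1 - x^3/16 - 5*x^2/12 + 27*x/2


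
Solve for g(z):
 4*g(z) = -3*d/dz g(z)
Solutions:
 g(z) = C1*exp(-4*z/3)


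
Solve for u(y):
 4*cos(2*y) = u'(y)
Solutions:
 u(y) = C1 + 2*sin(2*y)


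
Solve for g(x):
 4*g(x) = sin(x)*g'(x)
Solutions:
 g(x) = C1*(cos(x)^2 - 2*cos(x) + 1)/(cos(x)^2 + 2*cos(x) + 1)


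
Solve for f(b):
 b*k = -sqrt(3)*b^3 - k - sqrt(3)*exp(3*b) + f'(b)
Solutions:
 f(b) = C1 + sqrt(3)*b^4/4 + b^2*k/2 + b*k + sqrt(3)*exp(3*b)/3


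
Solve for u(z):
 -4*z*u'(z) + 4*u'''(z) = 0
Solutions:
 u(z) = C1 + Integral(C2*airyai(z) + C3*airybi(z), z)


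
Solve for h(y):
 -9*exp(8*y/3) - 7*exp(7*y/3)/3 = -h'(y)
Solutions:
 h(y) = C1 + 27*exp(8*y/3)/8 + exp(7*y/3)


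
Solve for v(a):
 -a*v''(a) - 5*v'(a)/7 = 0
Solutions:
 v(a) = C1 + C2*a^(2/7)


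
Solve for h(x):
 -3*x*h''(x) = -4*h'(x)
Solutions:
 h(x) = C1 + C2*x^(7/3)


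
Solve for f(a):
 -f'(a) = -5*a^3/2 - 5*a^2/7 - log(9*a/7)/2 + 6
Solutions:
 f(a) = C1 + 5*a^4/8 + 5*a^3/21 + a*log(a)/2 - 13*a/2 - a*log(7)/2 + a*log(3)


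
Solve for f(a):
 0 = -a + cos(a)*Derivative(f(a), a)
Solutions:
 f(a) = C1 + Integral(a/cos(a), a)
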